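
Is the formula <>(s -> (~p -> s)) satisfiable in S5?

Satisfiable (open branch found)

1. <>(s -> (~p -> s)), u
2. s -> (~p -> s), v
3. ~p -> s, v
4. s, v
Accessibility: uRu, uRv, vRu, vRv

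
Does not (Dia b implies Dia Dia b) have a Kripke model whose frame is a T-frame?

1. not (Dia b implies Dia Dia b), w0
2. Dia b, w0
3. not Dia Dia b, w0
4. not Dia b, w0
5. not b, w0
6. b, w1
7. not Dia b, w1
8. not b, w1
Accessibility: w0Rw0, w0Rw1, w1Rw1
Branch closes: b and not b both at w1.
(One branch shown.) All branches close.

Unsatisfiable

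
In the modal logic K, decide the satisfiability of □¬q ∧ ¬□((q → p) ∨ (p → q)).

1. □¬q ∧ ¬□((q → p) ∨ (p → q)), w0
2. □¬q, w0
3. ¬□((q → p) ∨ (p → q)), w0
4. ¬((q → p) ∨ (p → q)), w1
5. ¬(q → p), w1
6. ¬(p → q), w1
7. q, w1
8. ¬p, w1
9. p, w1
10. ¬q, w1
Accessibility: w0Rw1
Branch closes: p and ¬p both at w1.
Every branch closes; the branch above is one of them.

Unsatisfiable (every branch closes)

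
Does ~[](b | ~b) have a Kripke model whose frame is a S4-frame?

1. ~[](b | ~b), u
2. ~(b | ~b), v
3. ~b, v
4. b, v
Accessibility: uRu, uRv, vRv
Branch closes: b and ~b both at v.
All branches of the tableau close; one closing branch shown above.

Unsatisfiable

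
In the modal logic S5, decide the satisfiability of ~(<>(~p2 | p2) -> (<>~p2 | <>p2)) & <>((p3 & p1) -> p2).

Unsatisfiable (every branch closes)

1. ~(<>(~p2 | p2) -> (<>~p2 | <>p2)) & <>((p3 & p1) -> p2), w0
2. ~(<>(~p2 | p2) -> (<>~p2 | <>p2)), w0   [&-rule on 1]
3. <>((p3 & p1) -> p2), w0   [&-rule on 1]
4. <>(~p2 | p2), w0   [~->-rule on 2]
5. ~(<>~p2 | <>p2), w0   [~->-rule on 2]
6. ~<>~p2, w0   [~|-rule on 5]
7. ~<>p2, w0   [~|-rule on 5]
8. p2, w0   [~<>-rule on 6 via w0Rw0]
9. ~p2, w0   [~<>-rule on 7 via w0Rw0]
Accessibility: w0Rw0
Branch closes: p2 and ~p2 both at w0.
Every branch closes; the branch above is one of them.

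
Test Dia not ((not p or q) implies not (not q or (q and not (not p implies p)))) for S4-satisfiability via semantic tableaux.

1. Dia not ((not p or q) implies not (not q or (q and not (not p implies p)))), u
2. not ((not p or q) implies not (not q or (q and not (not p implies p)))), v
3. not p or q, v
4. not q or (q and not (not p implies p)), v
5. q, v
6. q and not (not p implies p), v
7. not (not p implies p), v
8. not p, v
Accessibility: uRu, uRv, vRv

Satisfiable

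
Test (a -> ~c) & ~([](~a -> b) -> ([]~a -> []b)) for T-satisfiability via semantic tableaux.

Unsatisfiable

1. (a -> ~c) & ~([](~a -> b) -> ([]~a -> []b)), 0
2. a -> ~c, 0
3. ~([](~a -> b) -> ([]~a -> []b)), 0
4. [](~a -> b), 0
5. ~([]~a -> []b), 0
6. []~a, 0
7. ~[]b, 0
8. ~a -> b, 0
9. ~a, 0
10. ~c, 0
11. b, 0
12. ~b, 1
13. ~a -> b, 1
14. ~a, 1
15. b, 1
Accessibility: 0R0, 0R1, 1R1
Branch closes: b and ~b both at 1.
(One branch shown.) All branches close.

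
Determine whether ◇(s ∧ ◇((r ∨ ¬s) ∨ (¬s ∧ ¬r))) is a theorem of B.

Not valid

Tableau for the negation ¬◇(s ∧ ◇((r ∨ ¬s) ∨ (¬s ∧ ¬r))):
1. ¬◇(s ∧ ◇((r ∨ ¬s) ∨ (¬s ∧ ¬r))), w0
2. ¬(s ∧ ◇((r ∨ ¬s) ∨ (¬s ∧ ¬r))), w0
3. ¬◇((r ∨ ¬s) ∨ (¬s ∧ ¬r)), w0
4. ¬((r ∨ ¬s) ∨ (¬s ∧ ¬r)), w0
5. ¬(r ∨ ¬s), w0
6. ¬(¬s ∧ ¬r), w0
7. ¬r, w0
8. s, w0
Accessibility: w0Rw0
The negation has an open branch (countermodel exists).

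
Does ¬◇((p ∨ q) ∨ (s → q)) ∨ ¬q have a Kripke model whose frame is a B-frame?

Yes, satisfiable

1. ¬◇((p ∨ q) ∨ (s → q)) ∨ ¬q, 0
2. ¬q, 0   [∨-rule on 1 (branches; this branch)]
Accessibility: 0R0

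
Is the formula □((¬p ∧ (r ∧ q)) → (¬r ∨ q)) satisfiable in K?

Yes, satisfiable

1. □((¬p ∧ (r ∧ q)) → (¬r ∨ q)), w0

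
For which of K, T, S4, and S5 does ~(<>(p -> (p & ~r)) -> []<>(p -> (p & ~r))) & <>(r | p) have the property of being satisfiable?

K, T, S4

S5-tableau for the formula:
1. ~(<>(p -> (p & ~r)) -> []<>(p -> (p & ~r))) & <>(r | p), u
2. ~(<>(p -> (p & ~r)) -> []<>(p -> (p & ~r))), u
3. <>(r | p), u
4. <>(p -> (p & ~r)), u
5. ~[]<>(p -> (p & ~r)), u
6. r | p, v
7. p, v
8. p -> (p & ~r), w
9. p & ~r, w
10. p, w
11. ~r, w
12. ~<>(p -> (p & ~r)), x
13. ~(p -> (p & ~r)), u
14. p, u
15. ~(p & ~r), u
16. ~(p -> (p & ~r)), v
17. ~(p & ~r), v
18. ~(p -> (p & ~r)), w
19. ~(p & ~r), w
20. ~(p -> (p & ~r)), x
21. p, x
22. ~(p & ~r), x
23. r, u
24. r, v
25. r, w
Accessibility: uRu, uRv, uRw, uRx, vRu, vRv, vRw, vRx, wRu, wRv, wRw, wRx, xRu, xRv, xRw, xRx
Branch closes: r and ~r both at w.
Every branch closes (one shown): unsatisfiable in S5.
S4-tableau for the formula:
1. ~(<>(p -> (p & ~r)) -> []<>(p -> (p & ~r))) & <>(r | p), u
2. ~(<>(p -> (p & ~r)) -> []<>(p -> (p & ~r))), u
3. <>(r | p), u
4. <>(p -> (p & ~r)), u
5. ~[]<>(p -> (p & ~r)), u
6. r | p, v
7. p, v
8. p -> (p & ~r), w
9. p & ~r, w
10. p, w
11. ~r, w
12. ~<>(p -> (p & ~r)), x
13. ~(p -> (p & ~r)), x
14. p, x
15. ~(p & ~r), x
16. r, x
Accessibility: uRu, uRv, uRw, uRx, vRv, wRw, xRx
Complete open branch: satisfiable in S4, hence also in K, T (this S4-model is also a K-model and a T-model).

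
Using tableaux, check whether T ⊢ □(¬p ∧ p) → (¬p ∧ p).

Yes, valid

Tableau for the negation ¬(□(¬p ∧ p) → (¬p ∧ p)):
1. ¬(□(¬p ∧ p) → (¬p ∧ p)), 0
2. □(¬p ∧ p), 0
3. ¬(¬p ∧ p), 0
4. ¬p ∧ p, 0
5. ¬p, 0
6. p, 0
Accessibility: 0R0
Branch closes: p and ¬p both at 0.
All branches of the negation close; one closing branch shown above.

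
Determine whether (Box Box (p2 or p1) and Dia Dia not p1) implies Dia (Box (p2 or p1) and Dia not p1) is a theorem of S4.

Tableau for the negation not ((Box Box (p2 or p1) and Dia Dia not p1) implies Dia (Box (p2 or p1) and Dia not p1)):
1. not ((Box Box (p2 or p1) and Dia Dia not p1) implies Dia (Box (p2 or p1) and Dia not p1)), u
2. Box Box (p2 or p1) and Dia Dia not p1, u   [neg-implies-rule on 1]
3. not Dia (Box (p2 or p1) and Dia not p1), u   [neg-implies-rule on 1]
4. Box Box (p2 or p1), u   [and-rule on 2]
5. Dia Dia not p1, u   [and-rule on 2]
6. not (Box (p2 or p1) and Dia not p1), u   [neg-Dia-rule on 3 via uRu]
7. Box (p2 or p1), u   [Box-rule on 4 via uRu]
8. p2 or p1, u   [Box-rule on 7 via uRu]
9. not Box (p2 or p1), u   [neg-and-rule on 6 (branches; this branch)]
10. p1, u   [or-rule on 8 (branches; this branch)]
11. Dia not p1, v   [Dia-rule on 5: fresh world v, uRv]
12. not (Box (p2 or p1) and Dia not p1), v   [neg-Dia-rule on 3 via uRv]
13. Box (p2 or p1), v   [Box-rule on 4 via uRv]
14. p2 or p1, v   [Box-rule on 7 via uRv]
15. not Dia not p1, v   [neg-and-rule on 12 (branches; this branch)]
16. p1, v   [neg-Dia-rule on 15 via vRv]
17. not (p2 or p1), w   [neg-Box-rule on 9: fresh world w, uRw]
18. not p2, w   [neg-or-rule on 17]
19. not p1, w   [neg-or-rule on 17]
20. not (Box (p2 or p1) and Dia not p1), w   [neg-Dia-rule on 3 via uRw]
21. Box (p2 or p1), w   [Box-rule on 4 via uRw]
22. p2 or p1, w   [Box-rule on 7 via uRw]
23. not Dia not p1, w   [neg-and-rule on 20 (branches; this branch)]
24. p1, w   [neg-Dia-rule on 23 via wRw]
Accessibility: uRu, uRv, uRw, vRv, wRw
Branch closes: p1 and not p1 both at w.
All branches of the negation close; one closing branch shown above.

Yes, valid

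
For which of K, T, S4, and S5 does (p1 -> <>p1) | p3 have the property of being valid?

T, S4, S5

T-tableau for the negation ~((p1 -> <>p1) | p3):
1. ~((p1 -> <>p1) | p3), 0
2. ~(p1 -> <>p1), 0
3. ~p3, 0
4. p1, 0
5. ~<>p1, 0
6. ~p1, 0
Accessibility: 0R0
Branch closes: p1 and ~p1 both at 0.
Every branch closes (one shown): valid in T, hence also in S4, S5 (every theorem of T is a theorem of S4 and S5).
K-tableau for the negation ~((p1 -> <>p1) | p3):
1. ~((p1 -> <>p1) | p3), 0
2. ~(p1 -> <>p1), 0
3. ~p3, 0
4. p1, 0
5. ~<>p1, 0
Complete open branch: countermodel on a K-frame, so not valid in K.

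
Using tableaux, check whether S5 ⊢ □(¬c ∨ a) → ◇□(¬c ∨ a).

Tableau for the negation ¬(□(¬c ∨ a) → ◇□(¬c ∨ a)):
1. ¬(□(¬c ∨ a) → ◇□(¬c ∨ a)), w0
2. □(¬c ∨ a), w0
3. ¬◇□(¬c ∨ a), w0
4. ¬c ∨ a, w0
5. ¬□(¬c ∨ a), w0
6. a, w0
7. ¬(¬c ∨ a), w1
8. c, w1
9. ¬a, w1
10. ¬c ∨ a, w1
11. ¬□(¬c ∨ a), w1
12. a, w1
Accessibility: w0Rw0, w0Rw1, w1Rw0, w1Rw1
Branch closes: a and ¬a both at w1.
All branches of the negation close; one closing branch shown above.

Valid in S5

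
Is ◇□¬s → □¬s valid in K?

Tableau for the negation ¬(◇□¬s → □¬s):
1. ¬(◇□¬s → □¬s), 0
2. ◇□¬s, 0   [¬→-rule on 1]
3. ¬□¬s, 0   [¬→-rule on 1]
4. □¬s, 1   [◇-rule on 2: fresh world 1, 0R1]
5. s, 2   [¬□-rule on 3: fresh world 2, 0R2]
Accessibility: 0R1, 0R2
The negation has an open branch (countermodel exists).

No, not valid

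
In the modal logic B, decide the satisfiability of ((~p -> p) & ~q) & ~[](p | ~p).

1. ((~p -> p) & ~q) & ~[](p | ~p), 0
2. (~p -> p) & ~q, 0
3. ~[](p | ~p), 0
4. ~p -> p, 0
5. ~q, 0
6. p, 0
7. ~(p | ~p), 1
8. ~p, 1
9. p, 1
Accessibility: 0R0, 0R1, 1R0, 1R1
Branch closes: p and ~p both at 1.
(One branch shown.) All branches close.

Unsatisfiable (every branch closes)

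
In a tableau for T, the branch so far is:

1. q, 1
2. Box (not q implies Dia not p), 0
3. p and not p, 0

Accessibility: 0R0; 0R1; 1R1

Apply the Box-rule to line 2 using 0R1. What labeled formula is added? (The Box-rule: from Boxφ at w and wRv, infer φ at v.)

not q implies Dia not p, 1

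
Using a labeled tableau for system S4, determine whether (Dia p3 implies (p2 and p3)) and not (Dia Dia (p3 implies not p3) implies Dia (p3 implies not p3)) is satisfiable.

Unsatisfiable

1. (Dia p3 implies (p2 and p3)) and not (Dia Dia (p3 implies not p3) implies Dia (p3 implies not p3)), w0
2. Dia p3 implies (p2 and p3), w0
3. not (Dia Dia (p3 implies not p3) implies Dia (p3 implies not p3)), w0
4. Dia Dia (p3 implies not p3), w0
5. not Dia (p3 implies not p3), w0
6. not (p3 implies not p3), w0
7. p3, w0
8. p2 and p3, w0
9. p2, w0
10. Dia (p3 implies not p3), w1
11. not (p3 implies not p3), w1
12. p3, w1
13. p3 implies not p3, w2
14. not (p3 implies not p3), w2
15. p3, w2
16. not p3, w2
Accessibility: w0Rw0, w0Rw1, w0Rw2, w1Rw1, w1Rw2, w2Rw2
Branch closes: p3 and not p3 both at w2.
All branches of the tableau close; one closing branch shown above.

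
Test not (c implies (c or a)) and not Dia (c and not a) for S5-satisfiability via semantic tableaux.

1. not (c implies (c or a)) and not Dia (c and not a), u
2. not (c implies (c or a)), u
3. not Dia (c and not a), u
4. c, u
5. not (c or a), u
6. not c, u
7. not a, u
Accessibility: uRu
Branch closes: c and not c both at u.
Every branch closes; the branch above is one of them.

No, unsatisfiable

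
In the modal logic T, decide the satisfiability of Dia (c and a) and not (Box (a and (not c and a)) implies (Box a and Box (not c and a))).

Unsatisfiable

1. Dia (c and a) and not (Box (a and (not c and a)) implies (Box a and Box (not c and a))), 0
2. Dia (c and a), 0
3. not (Box (a and (not c and a)) implies (Box a and Box (not c and a))), 0
4. Box (a and (not c and a)), 0
5. not (Box a and Box (not c and a)), 0
6. a and (not c and a), 0
7. a, 0
8. not c and a, 0
9. not c, 0
10. not Box (not c and a), 0
11. c and a, 1
12. c, 1
13. a, 1
14. a and (not c and a), 1
15. not c and a, 1
16. not c, 1
Accessibility: 0R0, 0R1, 1R1
Branch closes: c and not c both at 1.
(One branch shown.) All branches close.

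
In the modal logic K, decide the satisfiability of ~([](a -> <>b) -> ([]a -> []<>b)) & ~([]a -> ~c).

1. ~([](a -> <>b) -> ([]a -> []<>b)) & ~([]a -> ~c), w0
2. ~([](a -> <>b) -> ([]a -> []<>b)), w0   [&-rule on 1]
3. ~([]a -> ~c), w0   [&-rule on 1]
4. [](a -> <>b), w0   [~->-rule on 2]
5. ~([]a -> []<>b), w0   [~->-rule on 2]
6. []a, w0   [~->-rule on 3]
7. c, w0   [~->-rule on 3]
8. ~[]<>b, w0   [~->-rule on 5]
9. ~<>b, w1   [~[]-rule on 8: fresh world w1, w0Rw1]
10. a -> <>b, w1   [[]-rule on 4 via w0Rw1]
11. a, w1   [[]-rule on 6 via w0Rw1]
12. <>b, w1   [->-rule on 10 (branches; this branch)]
13. b, w2   [<>-rule on 12: fresh world w2, w1Rw2]
14. ~b, w2   [~<>-rule on 9 via w1Rw2]
Accessibility: w0Rw1, w1Rw2
Branch closes: b and ~b both at w2.
(One branch shown.) All branches close.

Unsatisfiable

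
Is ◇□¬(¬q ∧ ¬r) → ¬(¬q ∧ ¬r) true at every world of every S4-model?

Tableau for the negation ¬(◇□¬(¬q ∧ ¬r) → ¬(¬q ∧ ¬r)):
1. ¬(◇□¬(¬q ∧ ¬r) → ¬(¬q ∧ ¬r)), u
2. ◇□¬(¬q ∧ ¬r), u   [¬→-rule on 1]
3. ¬q ∧ ¬r, u   [¬→-rule on 1]
4. ¬q, u   [∧-rule on 3]
5. ¬r, u   [∧-rule on 3]
6. □¬(¬q ∧ ¬r), v   [◇-rule on 2: fresh world v, uRv]
7. ¬(¬q ∧ ¬r), v   [□-rule on 6 via vRv]
8. r, v   [¬∧-rule on 7 (branches; this branch)]
Accessibility: uRu, uRv, vRv
The negation has an open branch (countermodel exists).

Not valid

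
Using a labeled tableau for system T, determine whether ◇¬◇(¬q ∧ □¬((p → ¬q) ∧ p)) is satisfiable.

Satisfiable (open branch found)

1. ◇¬◇(¬q ∧ □¬((p → ¬q) ∧ p)), u
2. ¬◇(¬q ∧ □¬((p → ¬q) ∧ p)), v   [◇-rule on 1: fresh world v, uRv]
3. ¬(¬q ∧ □¬((p → ¬q) ∧ p)), v   [¬◇-rule on 2 via vRv]
4. ¬□¬((p → ¬q) ∧ p), v   [¬∧-rule on 3 (branches; this branch)]
5. (p → ¬q) ∧ p, w   [¬□-rule on 4: fresh world w, vRw]
6. p → ¬q, w   [∧-rule on 5]
7. p, w   [∧-rule on 5]
8. ¬(¬q ∧ □¬((p → ¬q) ∧ p)), w   [¬◇-rule on 2 via vRw]
9. ¬q, w   [→-rule on 6 (branches; this branch)]
10. ¬□¬((p → ¬q) ∧ p), w   [¬∧-rule on 8 (branches; this branch)]
11. (p → ¬q) ∧ p, x   [¬□-rule on 10: fresh world x, wRx]
12. p → ¬q, x   [∧-rule on 11]
13. p, x   [∧-rule on 11]
14. ¬q, x   [→-rule on 12 (branches; this branch)]
Accessibility: uRu, uRv, vRv, vRw, wRw, wRx, xRx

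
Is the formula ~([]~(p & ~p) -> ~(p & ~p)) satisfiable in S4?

1. ~([]~(p & ~p) -> ~(p & ~p)), w0
2. []~(p & ~p), w0
3. p & ~p, w0
4. p, w0
5. ~p, w0
Accessibility: w0Rw0
Branch closes: p and ~p both at w0.
Every branch closes; the branch above is one of them.

Unsatisfiable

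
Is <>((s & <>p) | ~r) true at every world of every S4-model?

No, not valid

Tableau for the negation ~<>((s & <>p) | ~r):
1. ~<>((s & <>p) | ~r), 0
2. ~((s & <>p) | ~r), 0
3. ~(s & <>p), 0
4. r, 0
5. ~<>p, 0
6. ~p, 0
Accessibility: 0R0
The negation has an open branch (countermodel exists).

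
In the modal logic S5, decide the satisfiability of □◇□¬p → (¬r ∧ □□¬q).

Satisfiable

1. □◇□¬p → (¬r ∧ □□¬q), w0
2. ¬r ∧ □□¬q, w0   [→-rule on 1 (branches; this branch)]
3. ¬r, w0   [∧-rule on 2]
4. □□¬q, w0   [∧-rule on 2]
5. □¬q, w0   [□-rule on 4 via w0Rw0]
6. ¬q, w0   [□-rule on 5 via w0Rw0]
Accessibility: w0Rw0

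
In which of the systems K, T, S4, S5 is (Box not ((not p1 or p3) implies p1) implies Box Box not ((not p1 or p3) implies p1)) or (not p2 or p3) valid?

S4, S5

S4-tableau for the negation not ((Box not ((not p1 or p3) implies p1) implies Box Box not ((not p1 or p3) implies p1)) or (not p2 or p3)):
1. not ((Box not ((not p1 or p3) implies p1) implies Box Box not ((not p1 or p3) implies p1)) or (not p2 or p3)), 0
2. not (Box not ((not p1 or p3) implies p1) implies Box Box not ((not p1 or p3) implies p1)), 0   [neg-or-rule on 1]
3. not (not p2 or p3), 0   [neg-or-rule on 1]
4. Box not ((not p1 or p3) implies p1), 0   [neg-implies-rule on 2]
5. not Box Box not ((not p1 or p3) implies p1), 0   [neg-implies-rule on 2]
6. p2, 0   [neg-or-rule on 3]
7. not p3, 0   [neg-or-rule on 3]
8. not ((not p1 or p3) implies p1), 0   [Box-rule on 4 via 0R0]
9. not p1 or p3, 0   [neg-implies-rule on 8]
10. not p1, 0   [neg-implies-rule on 8]
11. not Box not ((not p1 or p3) implies p1), 1   [neg-Box-rule on 5: fresh world 1, 0R1]
12. not ((not p1 or p3) implies p1), 1   [Box-rule on 4 via 0R1]
13. not p1 or p3, 1   [neg-implies-rule on 12]
14. not p1, 1   [neg-implies-rule on 12]
15. p3, 1   [or-rule on 13 (branches; this branch)]
16. (not p1 or p3) implies p1, 2   [neg-Box-rule on 11: fresh world 2, 1R2]
17. not ((not p1 or p3) implies p1), 2   [Box-rule on 4 via 0R2]
18. not p1 or p3, 2   [neg-implies-rule on 17]
19. not p1, 2   [neg-implies-rule on 17]
20. not (not p1 or p3), 2   [implies-rule on 16 (branches; this branch)]
21. p1, 2   [neg-or-rule on 20]
22. not p3, 2   [neg-or-rule on 20]
Accessibility: 0R0, 0R1, 0R2, 1R1, 1R2, 2R2
Branch closes: p1 and not p1 both at 2.
Every branch closes (one shown): valid in S4, hence also in S5 (every theorem of S4 is a theorem of S5).
T-tableau for the negation not ((Box not ((not p1 or p3) implies p1) implies Box Box not ((not p1 or p3) implies p1)) or (not p2 or p3)):
1. not ((Box not ((not p1 or p3) implies p1) implies Box Box not ((not p1 or p3) implies p1)) or (not p2 or p3)), 0
2. not (Box not ((not p1 or p3) implies p1) implies Box Box not ((not p1 or p3) implies p1)), 0   [neg-or-rule on 1]
3. not (not p2 or p3), 0   [neg-or-rule on 1]
4. Box not ((not p1 or p3) implies p1), 0   [neg-implies-rule on 2]
5. not Box Box not ((not p1 or p3) implies p1), 0   [neg-implies-rule on 2]
6. p2, 0   [neg-or-rule on 3]
7. not p3, 0   [neg-or-rule on 3]
8. not ((not p1 or p3) implies p1), 0   [Box-rule on 4 via 0R0]
9. not p1 or p3, 0   [neg-implies-rule on 8]
10. not p1, 0   [neg-implies-rule on 8]
11. not Box not ((not p1 or p3) implies p1), 1   [neg-Box-rule on 5: fresh world 1, 0R1]
12. not ((not p1 or p3) implies p1), 1   [Box-rule on 4 via 0R1]
13. not p1 or p3, 1   [neg-implies-rule on 12]
14. not p1, 1   [neg-implies-rule on 12]
15. p3, 1   [or-rule on 13 (branches; this branch)]
16. (not p1 or p3) implies p1, 2   [neg-Box-rule on 11: fresh world 2, 1R2]
17. p1, 2   [implies-rule on 16 (branches; this branch)]
Accessibility: 0R0, 0R1, 1R1, 1R2, 2R2
Complete open branch: countermodel on a T-frame, so not valid in T, nor in K (the same frame is also a K-frame).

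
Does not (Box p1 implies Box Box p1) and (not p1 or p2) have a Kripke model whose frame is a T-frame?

1. not (Box p1 implies Box Box p1) and (not p1 or p2), u
2. not (Box p1 implies Box Box p1), u
3. not p1 or p2, u
4. Box p1, u
5. not Box Box p1, u
6. p1, u
7. p2, u
8. not Box p1, v
9. p1, v
10. not p1, w
Accessibility: uRu, uRv, vRv, vRw, wRw

Satisfiable (open branch found)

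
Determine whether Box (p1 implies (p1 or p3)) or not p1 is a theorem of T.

Valid

Tableau for the negation not (Box (p1 implies (p1 or p3)) or not p1):
1. not (Box (p1 implies (p1 or p3)) or not p1), w0
2. not Box (p1 implies (p1 or p3)), w0   [neg-or-rule on 1]
3. p1, w0   [neg-or-rule on 1]
4. not (p1 implies (p1 or p3)), w1   [neg-Box-rule on 2: fresh world w1, w0Rw1]
5. p1, w1   [neg-implies-rule on 4]
6. not (p1 or p3), w1   [neg-implies-rule on 4]
7. not p1, w1   [neg-or-rule on 6]
8. not p3, w1   [neg-or-rule on 6]
Accessibility: w0Rw0, w0Rw1, w1Rw1
Branch closes: p1 and not p1 both at w1.
Every branch of the negation's tableau closes; the branch above is one of them.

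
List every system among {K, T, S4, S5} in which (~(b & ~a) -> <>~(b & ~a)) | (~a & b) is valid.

T-tableau for the negation ~((~(b & ~a) -> <>~(b & ~a)) | (~a & b)):
1. ~((~(b & ~a) -> <>~(b & ~a)) | (~a & b)), u
2. ~(~(b & ~a) -> <>~(b & ~a)), u   [~|-rule on 1]
3. ~(~a & b), u   [~|-rule on 1]
4. ~(b & ~a), u   [~->-rule on 2]
5. ~<>~(b & ~a), u   [~->-rule on 2]
6. b & ~a, u   [~<>-rule on 5 via uRu]
7. b, u   [&-rule on 6]
8. ~a, u   [&-rule on 6]
9. ~b, u   [~&-rule on 3 (branches; this branch)]
Accessibility: uRu
Branch closes: b and ~b both at u.
Every branch closes (one shown): valid in T, hence also in S4, S5 (every theorem of T is a theorem of S4 and S5).
K-tableau for the negation ~((~(b & ~a) -> <>~(b & ~a)) | (~a & b)):
1. ~((~(b & ~a) -> <>~(b & ~a)) | (~a & b)), u
2. ~(~(b & ~a) -> <>~(b & ~a)), u   [~|-rule on 1]
3. ~(~a & b), u   [~|-rule on 1]
4. ~(b & ~a), u   [~->-rule on 2]
5. ~<>~(b & ~a), u   [~->-rule on 2]
6. ~b, u   [~&-rule on 3 (branches; this branch)]
7. a, u   [~&-rule on 4 (branches; this branch)]
Complete open branch: countermodel on a K-frame, so not valid in K.

T, S4, S5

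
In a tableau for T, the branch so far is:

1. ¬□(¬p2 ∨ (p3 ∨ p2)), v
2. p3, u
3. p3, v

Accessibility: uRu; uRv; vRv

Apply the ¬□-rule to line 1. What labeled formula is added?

a fresh world w with vRw, and ¬(¬p2 ∨ (p3 ∨ p2)) at w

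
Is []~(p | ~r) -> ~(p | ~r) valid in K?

Tableau for the negation ~([]~(p | ~r) -> ~(p | ~r)):
1. ~([]~(p | ~r) -> ~(p | ~r)), u
2. []~(p | ~r), u
3. p | ~r, u
4. ~r, u
The negation has an open branch (countermodel exists).

Not valid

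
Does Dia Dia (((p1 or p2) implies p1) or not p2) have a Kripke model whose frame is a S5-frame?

Satisfiable (open branch found)

1. Dia Dia (((p1 or p2) implies p1) or not p2), u
2. Dia (((p1 or p2) implies p1) or not p2), v
3. ((p1 or p2) implies p1) or not p2, w
4. not p2, w
Accessibility: uRu, uRv, uRw, vRu, vRv, vRw, wRu, wRv, wRw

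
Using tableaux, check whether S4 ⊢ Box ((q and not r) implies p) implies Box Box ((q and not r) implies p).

Valid

Tableau for the negation not (Box ((q and not r) implies p) implies Box Box ((q and not r) implies p)):
1. not (Box ((q and not r) implies p) implies Box Box ((q and not r) implies p)), 0
2. Box ((q and not r) implies p), 0   [neg-implies-rule on 1]
3. not Box Box ((q and not r) implies p), 0   [neg-implies-rule on 1]
4. (q and not r) implies p, 0   [Box-rule on 2 via 0R0]
5. not (q and not r), 0   [implies-rule on 4 (branches; this branch)]
6. r, 0   [neg-and-rule on 5 (branches; this branch)]
7. not Box ((q and not r) implies p), 1   [neg-Box-rule on 3: fresh world 1, 0R1]
8. (q and not r) implies p, 1   [Box-rule on 2 via 0R1]
9. not (q and not r), 1   [implies-rule on 8 (branches; this branch)]
10. r, 1   [neg-and-rule on 9 (branches; this branch)]
11. not ((q and not r) implies p), 2   [neg-Box-rule on 7: fresh world 2, 1R2]
12. q and not r, 2   [neg-implies-rule on 11]
13. not p, 2   [neg-implies-rule on 11]
14. q, 2   [and-rule on 12]
15. not r, 2   [and-rule on 12]
16. (q and not r) implies p, 2   [Box-rule on 2 via 0R2]
17. not (q and not r), 2   [implies-rule on 16 (branches; this branch)]
18. r, 2   [neg-and-rule on 17 (branches; this branch)]
Accessibility: 0R0, 0R1, 0R2, 1R1, 1R2, 2R2
Branch closes: r and not r both at 2.
All branches of the negation close; one closing branch shown above.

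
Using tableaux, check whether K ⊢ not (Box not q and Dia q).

Tableau for the negation Box not q and Dia q:
1. Box not q and Dia q, w0
2. Box not q, w0
3. Dia q, w0
4. q, w1
5. not q, w1
Accessibility: w0Rw1
Branch closes: q and not q both at w1.
Every branch of the negation's tableau closes; the branch above is one of them.

Valid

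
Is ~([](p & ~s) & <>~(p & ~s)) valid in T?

Tableau for the negation [](p & ~s) & <>~(p & ~s):
1. [](p & ~s) & <>~(p & ~s), 0
2. [](p & ~s), 0
3. <>~(p & ~s), 0
4. p & ~s, 0
5. p, 0
6. ~s, 0
7. ~(p & ~s), 1
8. p & ~s, 1
9. p, 1
10. ~s, 1
11. s, 1
Accessibility: 0R0, 0R1, 1R1
Branch closes: s and ~s both at 1.
Every branch of the negation's tableau closes; the branch above is one of them.

Yes, valid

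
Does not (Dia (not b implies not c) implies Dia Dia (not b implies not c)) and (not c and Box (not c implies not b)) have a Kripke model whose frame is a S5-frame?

1. not (Dia (not b implies not c) implies Dia Dia (not b implies not c)) and (not c and Box (not c implies not b)), u
2. not (Dia (not b implies not c) implies Dia Dia (not b implies not c)), u   [and-rule on 1]
3. not c and Box (not c implies not b), u   [and-rule on 1]
4. Dia (not b implies not c), u   [neg-implies-rule on 2]
5. not Dia Dia (not b implies not c), u   [neg-implies-rule on 2]
6. not c, u   [and-rule on 3]
7. Box (not c implies not b), u   [and-rule on 3]
8. not Dia (not b implies not c), u   [neg-Dia-rule on 5 via uRu]
9. not c implies not b, u   [Box-rule on 7 via uRu]
10. not (not b implies not c), u   [neg-Dia-rule on 8 via uRu]
11. not b, u   [neg-implies-rule on 10]
12. c, u   [neg-implies-rule on 10]
Accessibility: uRu
Branch closes: c and not c both at u.
(One branch shown.) All branches close.

Unsatisfiable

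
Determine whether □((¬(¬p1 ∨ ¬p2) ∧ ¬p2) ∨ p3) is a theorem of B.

Tableau for the negation ¬□((¬(¬p1 ∨ ¬p2) ∧ ¬p2) ∨ p3):
1. ¬□((¬(¬p1 ∨ ¬p2) ∧ ¬p2) ∨ p3), u
2. ¬((¬(¬p1 ∨ ¬p2) ∧ ¬p2) ∨ p3), v
3. ¬(¬(¬p1 ∨ ¬p2) ∧ ¬p2), v
4. ¬p3, v
5. p2, v
Accessibility: uRu, uRv, vRu, vRv
The negation has an open branch (countermodel exists).

Not valid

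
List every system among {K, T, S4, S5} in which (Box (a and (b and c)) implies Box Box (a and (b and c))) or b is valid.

K-tableau for the negation not ((Box (a and (b and c)) implies Box Box (a and (b and c))) or b):
1. not ((Box (a and (b and c)) implies Box Box (a and (b and c))) or b), 0
2. not (Box (a and (b and c)) implies Box Box (a and (b and c))), 0
3. not b, 0
4. Box (a and (b and c)), 0
5. not Box Box (a and (b and c)), 0
6. not Box (a and (b and c)), 1
7. a and (b and c), 1
8. a, 1
9. b and c, 1
10. b, 1
11. c, 1
12. not (a and (b and c)), 2
13. not (b and c), 2
14. not c, 2
Accessibility: 0R1, 1R2
Complete open branch: countermodel on a K-frame, so not valid in K.
T-tableau for the negation not ((Box (a and (b and c)) implies Box Box (a and (b and c))) or b):
1. not ((Box (a and (b and c)) implies Box Box (a and (b and c))) or b), 0
2. not (Box (a and (b and c)) implies Box Box (a and (b and c))), 0
3. not b, 0
4. Box (a and (b and c)), 0
5. not Box Box (a and (b and c)), 0
6. a and (b and c), 0
7. a, 0
8. b and c, 0
9. b, 0
10. c, 0
Accessibility: 0R0
Branch closes: b and not b both at 0.
Every branch closes (one shown): valid in T, hence also in S4, S5 (every theorem of T is a theorem of S4 and S5).

T, S4, S5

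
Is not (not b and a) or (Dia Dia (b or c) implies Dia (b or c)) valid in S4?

Valid

Tableau for the negation not (not (not b and a) or (Dia Dia (b or c) implies Dia (b or c))):
1. not (not (not b and a) or (Dia Dia (b or c) implies Dia (b or c))), 0
2. not b and a, 0
3. not (Dia Dia (b or c) implies Dia (b or c)), 0
4. not b, 0
5. a, 0
6. Dia Dia (b or c), 0
7. not Dia (b or c), 0
8. not (b or c), 0
9. not c, 0
10. Dia (b or c), 1
11. not (b or c), 1
12. not b, 1
13. not c, 1
14. b or c, 2
15. not (b or c), 2
16. not b, 2
17. not c, 2
18. c, 2
Accessibility: 0R0, 0R1, 0R2, 1R1, 1R2, 2R2
Branch closes: c and not c both at 2.
Every branch of the negation's tableau closes; the branch above is one of them.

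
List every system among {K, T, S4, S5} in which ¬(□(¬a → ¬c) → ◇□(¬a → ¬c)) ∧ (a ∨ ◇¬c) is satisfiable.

K-tableau for the formula:
1. ¬(□(¬a → ¬c) → ◇□(¬a → ¬c)) ∧ (a ∨ ◇¬c), 0
2. ¬(□(¬a → ¬c) → ◇□(¬a → ¬c)), 0
3. a ∨ ◇¬c, 0
4. □(¬a → ¬c), 0
5. ¬◇□(¬a → ¬c), 0
6. ◇¬c, 0
7. ¬c, 1
8. ¬a → ¬c, 1
9. ¬□(¬a → ¬c), 1
10. ¬(¬a → ¬c), 2
11. ¬a, 2
12. c, 2
Accessibility: 0R1, 1R2
Complete open branch: satisfiable in K.
T-tableau for the formula:
1. ¬(□(¬a → ¬c) → ◇□(¬a → ¬c)) ∧ (a ∨ ◇¬c), 0
2. ¬(□(¬a → ¬c) → ◇□(¬a → ¬c)), 0
3. a ∨ ◇¬c, 0
4. □(¬a → ¬c), 0
5. ¬◇□(¬a → ¬c), 0
6. ¬a → ¬c, 0
7. ¬□(¬a → ¬c), 0
8. ◇¬c, 0
9. ¬c, 0
10. ¬(¬a → ¬c), 1
11. ¬a, 1
12. c, 1
13. ¬a → ¬c, 1
14. ¬□(¬a → ¬c), 1
15. ¬c, 1
Accessibility: 0R0, 0R1, 1R1
Branch closes: c and ¬c both at 1.
Every branch closes (one shown): unsatisfiable in T, hence also in S4, S5 (every S4/S5-frame is a T-frame).

K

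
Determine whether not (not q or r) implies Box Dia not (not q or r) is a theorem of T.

Not valid

Tableau for the negation not (not (not q or r) implies Box Dia not (not q or r)):
1. not (not (not q or r) implies Box Dia not (not q or r)), 0
2. not (not q or r), 0
3. not Box Dia not (not q or r), 0
4. q, 0
5. not r, 0
6. not Dia not (not q or r), 1
7. not q or r, 1
8. r, 1
Accessibility: 0R0, 0R1, 1R1
The negation has an open branch (countermodel exists).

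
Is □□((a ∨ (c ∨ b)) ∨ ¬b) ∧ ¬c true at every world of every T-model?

Not valid

Tableau for the negation ¬(□□((a ∨ (c ∨ b)) ∨ ¬b) ∧ ¬c):
1. ¬(□□((a ∨ (c ∨ b)) ∨ ¬b) ∧ ¬c), 0
2. c, 0
Accessibility: 0R0
The negation has an open branch (countermodel exists).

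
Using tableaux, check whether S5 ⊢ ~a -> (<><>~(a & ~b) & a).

Tableau for the negation ~(~a -> (<><>~(a & ~b) & a)):
1. ~(~a -> (<><>~(a & ~b) & a)), w0
2. ~a, w0
3. ~(<><>~(a & ~b) & a), w0
Accessibility: w0Rw0
The negation has an open branch (countermodel exists).

No, not valid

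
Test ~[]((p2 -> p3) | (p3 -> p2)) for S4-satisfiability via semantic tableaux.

1. ~[]((p2 -> p3) | (p3 -> p2)), u
2. ~((p2 -> p3) | (p3 -> p2)), v
3. ~(p2 -> p3), v
4. ~(p3 -> p2), v
5. p2, v
6. ~p3, v
7. p3, v
8. ~p2, v
Accessibility: uRu, uRv, vRv
Branch closes: p3 and ~p3 both at v.
Every branch closes; the branch above is one of them.

Unsatisfiable (every branch closes)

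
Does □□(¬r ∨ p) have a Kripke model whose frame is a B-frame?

1. □□(¬r ∨ p), w0
2. □(¬r ∨ p), w0
3. ¬r ∨ p, w0
4. p, w0
Accessibility: w0Rw0

Satisfiable (open branch found)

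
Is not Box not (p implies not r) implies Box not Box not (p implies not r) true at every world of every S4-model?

Tableau for the negation not (not Box not (p implies not r) implies Box not Box not (p implies not r)):
1. not (not Box not (p implies not r) implies Box not Box not (p implies not r)), 0
2. not Box not (p implies not r), 0   [neg-implies-rule on 1]
3. not Box not Box not (p implies not r), 0   [neg-implies-rule on 1]
4. p implies not r, 1   [neg-Box-rule on 2: fresh world 1, 0R1]
5. not r, 1   [implies-rule on 4 (branches; this branch)]
6. Box not (p implies not r), 2   [neg-Box-rule on 3: fresh world 2, 0R2]
7. not (p implies not r), 2   [Box-rule on 6 via 2R2]
8. p, 2   [neg-implies-rule on 7]
9. r, 2   [neg-implies-rule on 7]
Accessibility: 0R0, 0R1, 0R2, 1R1, 2R2
The negation has an open branch (countermodel exists).

Invalid (countermodel exists)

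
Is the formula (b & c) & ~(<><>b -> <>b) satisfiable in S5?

1. (b & c) & ~(<><>b -> <>b), w0
2. b & c, w0
3. ~(<><>b -> <>b), w0
4. b, w0
5. c, w0
6. <><>b, w0
7. ~<>b, w0
8. ~b, w0
Accessibility: w0Rw0
Branch closes: b and ~b both at w0.
All branches of the tableau close; one closing branch shown above.

Unsatisfiable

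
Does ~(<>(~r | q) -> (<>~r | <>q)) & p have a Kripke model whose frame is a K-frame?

1. ~(<>(~r | q) -> (<>~r | <>q)) & p, u
2. ~(<>(~r | q) -> (<>~r | <>q)), u   [&-rule on 1]
3. p, u   [&-rule on 1]
4. <>(~r | q), u   [~->-rule on 2]
5. ~(<>~r | <>q), u   [~->-rule on 2]
6. ~<>~r, u   [~|-rule on 5]
7. ~<>q, u   [~|-rule on 5]
8. ~r | q, v   [<>-rule on 4: fresh world v, uRv]
9. r, v   [~<>-rule on 6 via uRv]
10. ~q, v   [~<>-rule on 7 via uRv]
11. q, v   [|-rule on 8 (branches; this branch)]
Accessibility: uRv
Branch closes: q and ~q both at v.
All branches of the tableau close; one closing branch shown above.

Unsatisfiable (every branch closes)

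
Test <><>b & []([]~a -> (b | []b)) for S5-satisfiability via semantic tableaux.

1. <><>b & []([]~a -> (b | []b)), u
2. <><>b, u   [&-rule on 1]
3. []([]~a -> (b | []b)), u   [&-rule on 1]
4. []~a -> (b | []b), u   [[]-rule on 3 via uRu]
5. b | []b, u   [->-rule on 4 (branches; this branch)]
6. []b, u   [|-rule on 5 (branches; this branch)]
7. b, u   [[]-rule on 6 via uRu]
8. <>b, v   [<>-rule on 2: fresh world v, uRv]
9. []~a -> (b | []b), v   [[]-rule on 3 via uRv]
10. b, v   [[]-rule on 6 via uRv]
11. b | []b, v   [->-rule on 9 (branches; this branch)]
12. []b, v   [|-rule on 11 (branches; this branch)]
13. b, w   [<>-rule on 8: fresh world w, vRw]
14. []~a -> (b | []b), w   [[]-rule on 3 via uRw]
15. b | []b, w   [->-rule on 14 (branches; this branch)]
16. []b, w   [|-rule on 15 (branches; this branch)]
Accessibility: uRu, uRv, uRw, vRu, vRv, vRw, wRu, wRv, wRw

Yes, satisfiable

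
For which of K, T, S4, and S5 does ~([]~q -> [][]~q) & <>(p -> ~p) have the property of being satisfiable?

K, T

T-tableau for the formula:
1. ~([]~q -> [][]~q) & <>(p -> ~p), 0
2. ~([]~q -> [][]~q), 0
3. <>(p -> ~p), 0
4. []~q, 0
5. ~[][]~q, 0
6. ~q, 0
7. p -> ~p, 1
8. ~q, 1
9. ~p, 1
10. ~[]~q, 2
11. ~q, 2
12. q, 3
Accessibility: 0R0, 0R1, 0R2, 1R1, 2R2, 2R3, 3R3
Complete open branch: satisfiable in T, hence also in K (this T-model is also a K-model).
S4-tableau for the formula:
1. ~([]~q -> [][]~q) & <>(p -> ~p), 0
2. ~([]~q -> [][]~q), 0
3. <>(p -> ~p), 0
4. []~q, 0
5. ~[][]~q, 0
6. ~q, 0
7. p -> ~p, 1
8. ~q, 1
9. ~p, 1
10. ~[]~q, 2
11. ~q, 2
12. q, 3
13. ~q, 3
Accessibility: 0R0, 0R1, 0R2, 0R3, 1R1, 2R2, 2R3, 3R3
Branch closes: q and ~q both at 3.
Every branch closes (one shown): unsatisfiable in S4, hence also in S5 (every S5-frame is an S4-frame).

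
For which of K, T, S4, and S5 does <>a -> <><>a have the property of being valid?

T, S4, S5

T-tableau for the negation ~(<>a -> <><>a):
1. ~(<>a -> <><>a), u
2. <>a, u   [~->-rule on 1]
3. ~<><>a, u   [~->-rule on 1]
4. ~<>a, u   [~<>-rule on 3 via uRu]
5. ~a, u   [~<>-rule on 4 via uRu]
6. a, v   [<>-rule on 2: fresh world v, uRv]
7. ~<>a, v   [~<>-rule on 3 via uRv]
8. ~a, v   [~<>-rule on 4 via uRv]
Accessibility: uRu, uRv, vRv
Branch closes: a and ~a both at v.
Every branch closes (one shown): valid in T, hence also in S4, S5 (every theorem of T is a theorem of S4 and S5).
K-tableau for the negation ~(<>a -> <><>a):
1. ~(<>a -> <><>a), u
2. <>a, u   [~->-rule on 1]
3. ~<><>a, u   [~->-rule on 1]
4. a, v   [<>-rule on 2: fresh world v, uRv]
5. ~<>a, v   [~<>-rule on 3 via uRv]
Accessibility: uRv
Complete open branch: countermodel on a K-frame, so not valid in K.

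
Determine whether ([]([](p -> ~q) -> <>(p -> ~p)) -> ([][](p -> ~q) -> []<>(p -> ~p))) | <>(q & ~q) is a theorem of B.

Tableau for the negation ~(([]([](p -> ~q) -> <>(p -> ~p)) -> ([][](p -> ~q) -> []<>(p -> ~p))) | <>(q & ~q)):
1. ~(([]([](p -> ~q) -> <>(p -> ~p)) -> ([][](p -> ~q) -> []<>(p -> ~p))) | <>(q & ~q)), w0
2. ~([]([](p -> ~q) -> <>(p -> ~p)) -> ([][](p -> ~q) -> []<>(p -> ~p))), w0
3. ~<>(q & ~q), w0
4. []([](p -> ~q) -> <>(p -> ~p)), w0
5. ~([][](p -> ~q) -> []<>(p -> ~p)), w0
6. [][](p -> ~q), w0
7. ~[]<>(p -> ~p), w0
8. ~(q & ~q), w0
9. [](p -> ~q) -> <>(p -> ~p), w0
10. [](p -> ~q), w0
11. p -> ~q, w0
12. ~q, w0
13. <>(p -> ~p), w0
14. ~<>(p -> ~p), w1
15. ~(q & ~q), w1
16. [](p -> ~q) -> <>(p -> ~p), w1
17. [](p -> ~q), w1
18. p -> ~q, w1
19. ~(p -> ~p), w0
20. p, w0
21. ~(p -> ~p), w1
22. p, w1
23. ~q, w1
24. ~[](p -> ~q), w1
25. p -> ~p, w2
26. ~(q & ~q), w2
27. [](p -> ~q) -> <>(p -> ~p), w2
28. [](p -> ~q), w2
29. p -> ~q, w2
30. ~p, w2
31. q, w2
32. <>(p -> ~p), w2
33. ~(p -> ~q), w3
34. p, w3
35. q, w3
36. ~(p -> ~p), w3
37. p -> ~q, w3
38. ~q, w3
Accessibility: w0Rw0, w0Rw1, w0Rw2, w1Rw0, w1Rw1, w1Rw3, w2Rw0, w2Rw2, w3Rw1, w3Rw3
Branch closes: q and ~q both at w3.
Every branch of the negation's tableau closes; the branch above is one of them.

Yes, valid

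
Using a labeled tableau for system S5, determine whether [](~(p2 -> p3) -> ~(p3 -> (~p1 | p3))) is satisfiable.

1. [](~(p2 -> p3) -> ~(p3 -> (~p1 | p3))), w0
2. ~(p2 -> p3) -> ~(p3 -> (~p1 | p3)), w0
3. p2 -> p3, w0
4. p3, w0
Accessibility: w0Rw0

Yes, satisfiable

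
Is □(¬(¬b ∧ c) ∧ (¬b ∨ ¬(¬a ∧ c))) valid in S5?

Tableau for the negation ¬□(¬(¬b ∧ c) ∧ (¬b ∨ ¬(¬a ∧ c))):
1. ¬□(¬(¬b ∧ c) ∧ (¬b ∨ ¬(¬a ∧ c))), 0
2. ¬(¬(¬b ∧ c) ∧ (¬b ∨ ¬(¬a ∧ c))), 1
3. ¬(¬b ∨ ¬(¬a ∧ c)), 1
4. b, 1
5. ¬a ∧ c, 1
6. ¬a, 1
7. c, 1
Accessibility: 0R0, 0R1, 1R0, 1R1
The negation has an open branch (countermodel exists).

Invalid (countermodel exists)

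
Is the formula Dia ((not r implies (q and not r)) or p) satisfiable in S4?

Satisfiable

1. Dia ((not r implies (q and not r)) or p), 0
2. (not r implies (q and not r)) or p, 1
3. p, 1
Accessibility: 0R0, 0R1, 1R1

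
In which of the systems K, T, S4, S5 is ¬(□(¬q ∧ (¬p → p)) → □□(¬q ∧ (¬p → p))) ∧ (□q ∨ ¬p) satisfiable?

K

K-tableau for the formula:
1. ¬(□(¬q ∧ (¬p → p)) → □□(¬q ∧ (¬p → p))) ∧ (□q ∨ ¬p), 0
2. ¬(□(¬q ∧ (¬p → p)) → □□(¬q ∧ (¬p → p))), 0
3. □q ∨ ¬p, 0
4. □(¬q ∧ (¬p → p)), 0
5. ¬□□(¬q ∧ (¬p → p)), 0
6. ¬p, 0
7. ¬□(¬q ∧ (¬p → p)), 1
8. ¬q ∧ (¬p → p), 1
9. ¬q, 1
10. ¬p → p, 1
11. p, 1
12. ¬(¬q ∧ (¬p → p)), 2
13. ¬(¬p → p), 2
14. ¬p, 2
Accessibility: 0R1, 1R2
Complete open branch: satisfiable in K.
T-tableau for the formula:
1. ¬(□(¬q ∧ (¬p → p)) → □□(¬q ∧ (¬p → p))) ∧ (□q ∨ ¬p), 0
2. ¬(□(¬q ∧ (¬p → p)) → □□(¬q ∧ (¬p → p))), 0
3. □q ∨ ¬p, 0
4. □(¬q ∧ (¬p → p)), 0
5. ¬□□(¬q ∧ (¬p → p)), 0
6. ¬q ∧ (¬p → p), 0
7. ¬q, 0
8. ¬p → p, 0
9. ¬p, 0
10. p, 0
Accessibility: 0R0
Branch closes: p and ¬p both at 0.
Every branch closes (one shown): unsatisfiable in T, hence also in S4, S5 (every S4/S5-frame is a T-frame).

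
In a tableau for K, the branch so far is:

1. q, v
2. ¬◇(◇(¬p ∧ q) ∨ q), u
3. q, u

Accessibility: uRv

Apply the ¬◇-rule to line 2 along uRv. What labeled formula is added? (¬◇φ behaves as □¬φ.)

¬(◇(¬p ∧ q) ∨ q), v

¬◇φ behaves as □¬φ: propagate the negated body to each accessible world.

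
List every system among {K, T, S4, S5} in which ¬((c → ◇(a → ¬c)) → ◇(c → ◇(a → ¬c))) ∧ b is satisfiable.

K

T-tableau for the formula:
1. ¬((c → ◇(a → ¬c)) → ◇(c → ◇(a → ¬c))) ∧ b, 0
2. ¬((c → ◇(a → ¬c)) → ◇(c → ◇(a → ¬c))), 0
3. b, 0
4. c → ◇(a → ¬c), 0
5. ¬◇(c → ◇(a → ¬c)), 0
6. ¬(c → ◇(a → ¬c)), 0
7. c, 0
8. ¬◇(a → ¬c), 0
9. ¬(a → ¬c), 0
10. a, 0
11. ◇(a → ¬c), 0
12. a → ¬c, 1
13. ¬(c → ◇(a → ¬c)), 1
14. c, 1
15. ¬◇(a → ¬c), 1
16. ¬(a → ¬c), 1
17. a, 1
18. ¬c, 1
Accessibility: 0R0, 0R1, 1R1
Branch closes: c and ¬c both at 1.
Every branch closes (one shown): unsatisfiable in T, hence also in S4, S5 (every S4/S5-frame is a T-frame).
K-tableau for the formula:
1. ¬((c → ◇(a → ¬c)) → ◇(c → ◇(a → ¬c))) ∧ b, 0
2. ¬((c → ◇(a → ¬c)) → ◇(c → ◇(a → ¬c))), 0
3. b, 0
4. c → ◇(a → ¬c), 0
5. ¬◇(c → ◇(a → ¬c)), 0
6. ◇(a → ¬c), 0
7. a → ¬c, 1
8. ¬(c → ◇(a → ¬c)), 1
9. c, 1
10. ¬◇(a → ¬c), 1
11. ¬a, 1
Accessibility: 0R1
Complete open branch: satisfiable in K.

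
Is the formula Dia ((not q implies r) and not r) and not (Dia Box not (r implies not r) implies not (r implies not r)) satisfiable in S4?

Yes, satisfiable

1. Dia ((not q implies r) and not r) and not (Dia Box not (r implies not r) implies not (r implies not r)), u
2. Dia ((not q implies r) and not r), u
3. not (Dia Box not (r implies not r) implies not (r implies not r)), u
4. Dia Box not (r implies not r), u
5. r implies not r, u
6. not r, u
7. (not q implies r) and not r, v
8. not q implies r, v
9. not r, v
10. q, v
11. Box not (r implies not r), w
12. not (r implies not r), w
13. r, w
Accessibility: uRu, uRv, uRw, vRv, wRw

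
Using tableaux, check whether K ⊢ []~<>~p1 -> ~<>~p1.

Tableau for the negation ~([]~<>~p1 -> ~<>~p1):
1. ~([]~<>~p1 -> ~<>~p1), u
2. []~<>~p1, u
3. <>~p1, u
4. ~p1, v
5. ~<>~p1, v
Accessibility: uRv
The negation has an open branch (countermodel exists).

Invalid (countermodel exists)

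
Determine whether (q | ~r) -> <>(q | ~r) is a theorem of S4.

Valid in S4

Tableau for the negation ~((q | ~r) -> <>(q | ~r)):
1. ~((q | ~r) -> <>(q | ~r)), w0
2. q | ~r, w0
3. ~<>(q | ~r), w0
4. ~(q | ~r), w0
5. ~q, w0
6. r, w0
7. ~r, w0
Accessibility: w0Rw0
Branch closes: r and ~r both at w0.
Every branch of the negation's tableau closes; the branch above is one of them.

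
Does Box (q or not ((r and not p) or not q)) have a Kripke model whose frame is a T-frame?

Satisfiable

1. Box (q or not ((r and not p) or not q)), u
2. q or not ((r and not p) or not q), u
3. not ((r and not p) or not q), u
4. not (r and not p), u
5. q, u
6. p, u
Accessibility: uRu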